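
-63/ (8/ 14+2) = -49/ 2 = -24.50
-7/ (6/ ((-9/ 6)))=7/ 4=1.75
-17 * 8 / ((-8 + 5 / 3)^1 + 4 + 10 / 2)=-51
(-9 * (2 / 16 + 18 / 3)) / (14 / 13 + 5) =-5733 / 632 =-9.07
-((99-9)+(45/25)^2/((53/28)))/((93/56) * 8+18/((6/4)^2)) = -850626/197425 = -4.31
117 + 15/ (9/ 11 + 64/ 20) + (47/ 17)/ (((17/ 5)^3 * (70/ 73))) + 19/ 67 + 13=136564610313/ 1018455074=134.09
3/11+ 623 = 6856/11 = 623.27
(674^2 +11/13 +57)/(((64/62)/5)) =228870675/104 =2200679.57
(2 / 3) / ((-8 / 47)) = -47 / 12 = -3.92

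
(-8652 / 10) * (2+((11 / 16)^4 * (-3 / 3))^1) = -251840253 / 163840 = -1537.11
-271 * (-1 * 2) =542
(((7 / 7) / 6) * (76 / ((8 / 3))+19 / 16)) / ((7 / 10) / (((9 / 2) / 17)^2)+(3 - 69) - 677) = -64125 / 9499808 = -0.01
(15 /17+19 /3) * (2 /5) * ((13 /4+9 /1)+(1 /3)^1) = 27784 /765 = 36.32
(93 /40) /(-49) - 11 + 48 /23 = -403939 /45080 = -8.96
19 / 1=19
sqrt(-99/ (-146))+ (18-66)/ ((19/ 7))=-336/ 19+ 3* sqrt(1606)/ 146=-16.86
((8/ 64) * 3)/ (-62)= -3/ 496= -0.01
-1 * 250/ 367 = -250/ 367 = -0.68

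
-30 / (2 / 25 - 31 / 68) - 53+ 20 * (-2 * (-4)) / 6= 3797 / 71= 53.48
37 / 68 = 0.54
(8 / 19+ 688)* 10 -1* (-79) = 132301 / 19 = 6963.21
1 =1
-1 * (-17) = 17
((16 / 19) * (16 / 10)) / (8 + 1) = 128 / 855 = 0.15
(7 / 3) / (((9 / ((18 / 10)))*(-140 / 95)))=-19 / 60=-0.32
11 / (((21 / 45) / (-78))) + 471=-9573 / 7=-1367.57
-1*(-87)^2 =-7569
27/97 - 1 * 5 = -458/97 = -4.72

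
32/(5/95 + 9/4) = 2432/175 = 13.90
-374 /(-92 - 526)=187 /309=0.61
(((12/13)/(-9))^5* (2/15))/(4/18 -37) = 0.00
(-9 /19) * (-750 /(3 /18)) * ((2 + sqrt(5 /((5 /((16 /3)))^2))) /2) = 40500 /19 + 21600 * sqrt(5) /19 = 4673.64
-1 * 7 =-7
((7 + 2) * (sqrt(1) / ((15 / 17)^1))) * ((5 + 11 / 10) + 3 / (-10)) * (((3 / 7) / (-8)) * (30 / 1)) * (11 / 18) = -16269 / 280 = -58.10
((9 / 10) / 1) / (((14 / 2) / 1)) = 9 / 70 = 0.13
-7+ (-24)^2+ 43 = 612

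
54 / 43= 1.26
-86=-86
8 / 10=4 / 5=0.80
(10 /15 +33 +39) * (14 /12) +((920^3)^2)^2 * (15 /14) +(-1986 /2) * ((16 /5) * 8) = 124087405833522756609638399999992019153 /315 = 393928272487373830506788600000000000.00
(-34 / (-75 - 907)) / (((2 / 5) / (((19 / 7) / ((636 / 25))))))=40375 / 4371864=0.01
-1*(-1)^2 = -1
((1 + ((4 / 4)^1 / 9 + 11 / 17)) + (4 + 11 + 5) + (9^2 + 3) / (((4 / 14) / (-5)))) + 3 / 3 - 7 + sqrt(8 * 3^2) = -222499 / 153 + 6 * sqrt(2) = -1445.76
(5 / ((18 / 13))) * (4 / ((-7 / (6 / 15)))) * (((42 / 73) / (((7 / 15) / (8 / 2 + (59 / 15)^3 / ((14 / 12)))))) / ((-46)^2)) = -11498708 / 425752425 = -0.03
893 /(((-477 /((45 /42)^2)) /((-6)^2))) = -77.37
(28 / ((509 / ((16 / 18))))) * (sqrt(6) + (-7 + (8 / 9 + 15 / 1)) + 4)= 224 * sqrt(6) / 4581 + 25984 / 41229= 0.75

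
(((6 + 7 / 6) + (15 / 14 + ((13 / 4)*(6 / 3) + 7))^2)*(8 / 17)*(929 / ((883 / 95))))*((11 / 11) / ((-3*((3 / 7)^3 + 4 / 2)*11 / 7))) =-1053.49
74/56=37/28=1.32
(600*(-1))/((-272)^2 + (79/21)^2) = -52920/6526637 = -0.01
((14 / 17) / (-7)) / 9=-2 / 153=-0.01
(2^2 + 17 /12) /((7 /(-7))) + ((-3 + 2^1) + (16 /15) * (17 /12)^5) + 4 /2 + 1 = 622817 /233280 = 2.67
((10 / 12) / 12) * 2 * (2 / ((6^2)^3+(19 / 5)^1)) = 25 / 4199382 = 0.00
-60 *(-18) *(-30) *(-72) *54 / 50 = 2519424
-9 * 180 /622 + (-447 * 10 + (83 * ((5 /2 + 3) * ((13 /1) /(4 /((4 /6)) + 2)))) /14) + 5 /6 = -923490623 /208992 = -4418.78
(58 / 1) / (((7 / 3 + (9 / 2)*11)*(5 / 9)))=3132 / 1555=2.01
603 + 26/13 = 605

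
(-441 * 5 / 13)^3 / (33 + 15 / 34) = -121502004750 / 832663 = -145919.78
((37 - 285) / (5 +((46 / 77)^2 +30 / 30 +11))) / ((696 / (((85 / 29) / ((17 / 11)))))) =-10108945 / 259639407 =-0.04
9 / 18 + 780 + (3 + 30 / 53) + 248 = 1032.07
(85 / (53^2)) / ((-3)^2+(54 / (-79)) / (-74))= 248455 / 73972206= 0.00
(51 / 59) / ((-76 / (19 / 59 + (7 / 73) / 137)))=-2428008 / 661456139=-0.00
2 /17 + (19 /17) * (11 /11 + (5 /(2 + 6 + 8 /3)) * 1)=957 /544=1.76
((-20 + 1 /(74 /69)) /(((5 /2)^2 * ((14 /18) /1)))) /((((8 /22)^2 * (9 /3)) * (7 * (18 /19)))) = -3243889 /2175600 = -1.49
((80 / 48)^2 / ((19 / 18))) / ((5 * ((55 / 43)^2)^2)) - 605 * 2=-42067736148 / 34772375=-1209.80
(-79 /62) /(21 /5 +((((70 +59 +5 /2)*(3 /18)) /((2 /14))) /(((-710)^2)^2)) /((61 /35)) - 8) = 1469506688868000 /4382478175515703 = 0.34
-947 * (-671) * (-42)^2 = 1120910868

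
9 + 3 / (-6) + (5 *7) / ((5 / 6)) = 101 / 2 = 50.50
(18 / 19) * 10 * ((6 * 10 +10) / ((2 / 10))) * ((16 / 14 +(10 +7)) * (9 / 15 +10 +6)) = 998621.05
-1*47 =-47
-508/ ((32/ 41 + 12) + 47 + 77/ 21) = -15621/ 1951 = -8.01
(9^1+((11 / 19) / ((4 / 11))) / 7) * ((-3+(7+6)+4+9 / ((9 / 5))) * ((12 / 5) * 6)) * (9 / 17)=1336.57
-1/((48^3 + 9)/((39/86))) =-13/3170562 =-0.00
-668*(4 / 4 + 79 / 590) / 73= -10.38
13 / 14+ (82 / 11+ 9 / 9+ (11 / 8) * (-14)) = -3039 / 308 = -9.87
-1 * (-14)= 14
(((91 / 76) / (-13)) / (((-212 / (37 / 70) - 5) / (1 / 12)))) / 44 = 259 / 602923200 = 0.00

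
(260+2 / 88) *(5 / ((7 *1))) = 57205 / 308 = 185.73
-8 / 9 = -0.89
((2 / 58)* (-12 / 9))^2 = 16 / 7569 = 0.00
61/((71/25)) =1525/71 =21.48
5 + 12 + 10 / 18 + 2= 176 / 9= 19.56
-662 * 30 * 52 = -1032720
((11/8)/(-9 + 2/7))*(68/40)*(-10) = 1309/488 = 2.68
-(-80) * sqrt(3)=80 * sqrt(3)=138.56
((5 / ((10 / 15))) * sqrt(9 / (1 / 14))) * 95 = 4275 * sqrt(14) / 2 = 7997.79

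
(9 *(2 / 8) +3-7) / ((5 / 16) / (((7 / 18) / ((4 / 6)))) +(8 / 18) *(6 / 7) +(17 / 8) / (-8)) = -336 / 125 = -2.69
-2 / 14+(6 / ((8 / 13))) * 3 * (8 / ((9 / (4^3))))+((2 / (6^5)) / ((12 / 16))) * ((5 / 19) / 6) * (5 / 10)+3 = 1666.86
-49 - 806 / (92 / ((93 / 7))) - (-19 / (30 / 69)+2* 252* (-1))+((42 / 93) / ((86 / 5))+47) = 460700978 / 1073065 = 429.33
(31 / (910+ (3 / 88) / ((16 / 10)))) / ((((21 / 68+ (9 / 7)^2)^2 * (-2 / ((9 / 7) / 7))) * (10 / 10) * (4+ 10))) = -176599808 / 3041856206855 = -0.00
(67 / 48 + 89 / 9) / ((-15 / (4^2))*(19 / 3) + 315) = 325 / 8901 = 0.04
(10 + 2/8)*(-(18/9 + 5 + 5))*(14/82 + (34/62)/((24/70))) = -26999/124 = -217.73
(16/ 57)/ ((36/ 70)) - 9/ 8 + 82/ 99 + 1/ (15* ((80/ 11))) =582941/ 2257200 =0.26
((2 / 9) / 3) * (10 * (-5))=-100 / 27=-3.70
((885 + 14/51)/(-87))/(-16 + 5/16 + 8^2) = -722384/3429801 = -0.21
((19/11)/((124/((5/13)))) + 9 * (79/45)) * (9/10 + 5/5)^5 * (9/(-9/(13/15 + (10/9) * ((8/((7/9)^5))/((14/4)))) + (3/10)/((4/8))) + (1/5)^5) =-11029.03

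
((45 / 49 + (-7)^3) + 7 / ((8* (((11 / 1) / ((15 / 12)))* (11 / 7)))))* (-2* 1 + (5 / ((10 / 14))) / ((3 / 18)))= -324452295 / 23716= -13680.73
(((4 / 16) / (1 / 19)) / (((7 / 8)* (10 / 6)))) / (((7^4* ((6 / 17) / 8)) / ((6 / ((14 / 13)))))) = 100776 / 588245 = 0.17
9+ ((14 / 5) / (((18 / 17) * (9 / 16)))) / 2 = 4597 / 405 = 11.35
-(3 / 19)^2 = -0.02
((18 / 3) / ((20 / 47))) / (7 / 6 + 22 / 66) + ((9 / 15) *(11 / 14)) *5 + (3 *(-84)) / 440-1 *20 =-3394 / 385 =-8.82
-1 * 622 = -622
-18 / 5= -3.60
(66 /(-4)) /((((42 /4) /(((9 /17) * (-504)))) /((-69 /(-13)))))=491832 /221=2225.48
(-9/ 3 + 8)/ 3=5/ 3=1.67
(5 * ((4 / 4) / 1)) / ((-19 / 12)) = -60 / 19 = -3.16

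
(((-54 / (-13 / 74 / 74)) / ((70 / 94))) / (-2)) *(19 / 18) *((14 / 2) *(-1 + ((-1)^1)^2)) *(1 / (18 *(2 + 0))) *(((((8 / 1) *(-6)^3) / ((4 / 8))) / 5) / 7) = 0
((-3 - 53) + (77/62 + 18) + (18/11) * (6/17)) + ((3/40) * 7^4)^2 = 300431380973/9275200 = 32390.83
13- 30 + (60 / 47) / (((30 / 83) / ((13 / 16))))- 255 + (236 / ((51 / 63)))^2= 9206043159 / 108664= 84720.27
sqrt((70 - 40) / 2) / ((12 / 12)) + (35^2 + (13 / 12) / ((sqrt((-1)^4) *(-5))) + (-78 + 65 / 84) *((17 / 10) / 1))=sqrt(15) + 918539 / 840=1097.37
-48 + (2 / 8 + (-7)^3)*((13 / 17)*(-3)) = 50205 / 68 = 738.31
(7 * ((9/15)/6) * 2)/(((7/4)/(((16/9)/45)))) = 64/2025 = 0.03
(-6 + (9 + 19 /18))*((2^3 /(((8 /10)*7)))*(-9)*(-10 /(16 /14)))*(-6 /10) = -1095 /4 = -273.75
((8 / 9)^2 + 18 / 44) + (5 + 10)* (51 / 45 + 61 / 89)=4516889 / 158598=28.48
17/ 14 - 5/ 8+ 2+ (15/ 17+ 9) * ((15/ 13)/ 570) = 613559/ 235144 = 2.61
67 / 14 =4.79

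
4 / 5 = 0.80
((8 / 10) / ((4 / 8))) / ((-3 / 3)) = -8 / 5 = -1.60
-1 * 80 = -80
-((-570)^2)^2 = -105560010000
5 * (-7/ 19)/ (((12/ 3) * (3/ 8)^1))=-70/ 57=-1.23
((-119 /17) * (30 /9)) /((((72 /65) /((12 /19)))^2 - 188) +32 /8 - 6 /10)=295750 /2300817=0.13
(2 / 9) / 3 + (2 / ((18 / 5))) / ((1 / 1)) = 0.63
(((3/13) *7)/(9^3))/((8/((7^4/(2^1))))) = 16807/50544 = 0.33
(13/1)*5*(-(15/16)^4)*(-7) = 351.48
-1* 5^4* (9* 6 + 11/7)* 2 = -486250/7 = -69464.29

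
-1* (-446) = 446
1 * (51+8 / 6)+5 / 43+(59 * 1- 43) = 8830 / 129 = 68.45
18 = 18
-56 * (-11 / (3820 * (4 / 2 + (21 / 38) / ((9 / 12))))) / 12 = 1463 / 297960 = 0.00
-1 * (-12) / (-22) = -6 / 11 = -0.55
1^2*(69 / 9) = 23 / 3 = 7.67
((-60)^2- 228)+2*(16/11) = 37124/11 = 3374.91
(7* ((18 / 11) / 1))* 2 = 252 / 11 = 22.91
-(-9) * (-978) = -8802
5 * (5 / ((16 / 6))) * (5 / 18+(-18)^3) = -2624275 / 48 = -54672.40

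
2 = 2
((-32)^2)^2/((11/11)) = 1048576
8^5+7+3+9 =32787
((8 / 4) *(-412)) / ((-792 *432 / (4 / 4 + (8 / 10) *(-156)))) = -63757 / 213840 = -0.30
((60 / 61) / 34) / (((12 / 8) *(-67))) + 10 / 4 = 347355 / 138958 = 2.50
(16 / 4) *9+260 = 296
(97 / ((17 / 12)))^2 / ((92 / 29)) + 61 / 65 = 638900207 / 432055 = 1478.75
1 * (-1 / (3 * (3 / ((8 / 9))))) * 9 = -8 / 9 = -0.89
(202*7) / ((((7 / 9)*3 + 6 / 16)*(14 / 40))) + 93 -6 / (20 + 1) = 1584.41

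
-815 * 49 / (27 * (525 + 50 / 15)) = -7987 / 2853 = -2.80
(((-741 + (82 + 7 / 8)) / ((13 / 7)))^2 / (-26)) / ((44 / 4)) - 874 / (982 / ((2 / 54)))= -106557490673 / 242656128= -439.13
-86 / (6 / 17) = -731 / 3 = -243.67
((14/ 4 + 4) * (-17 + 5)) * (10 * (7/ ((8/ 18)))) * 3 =-42525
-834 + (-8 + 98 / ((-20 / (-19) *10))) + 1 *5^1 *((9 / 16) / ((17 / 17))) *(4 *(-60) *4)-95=-362769 / 100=-3627.69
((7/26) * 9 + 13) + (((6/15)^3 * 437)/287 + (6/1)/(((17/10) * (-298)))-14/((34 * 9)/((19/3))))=970841011211/63791705250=15.22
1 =1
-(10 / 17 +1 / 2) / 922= -37 / 31348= -0.00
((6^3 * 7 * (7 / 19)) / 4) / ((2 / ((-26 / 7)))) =-4914 / 19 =-258.63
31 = 31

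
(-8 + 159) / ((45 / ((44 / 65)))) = 6644 / 2925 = 2.27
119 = 119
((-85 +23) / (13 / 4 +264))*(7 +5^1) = -2976 / 1069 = -2.78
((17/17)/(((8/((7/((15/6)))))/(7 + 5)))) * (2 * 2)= 84/5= 16.80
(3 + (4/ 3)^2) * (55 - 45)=430/ 9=47.78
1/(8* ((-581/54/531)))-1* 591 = -1387821/2324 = -597.17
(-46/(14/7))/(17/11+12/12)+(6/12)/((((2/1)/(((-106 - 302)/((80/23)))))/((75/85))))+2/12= -5837/168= -34.74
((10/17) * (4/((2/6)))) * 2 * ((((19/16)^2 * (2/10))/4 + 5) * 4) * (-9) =-700947/272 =-2577.01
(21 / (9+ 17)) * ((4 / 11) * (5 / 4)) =105 / 286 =0.37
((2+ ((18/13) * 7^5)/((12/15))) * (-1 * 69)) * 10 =-260946615/13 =-20072816.54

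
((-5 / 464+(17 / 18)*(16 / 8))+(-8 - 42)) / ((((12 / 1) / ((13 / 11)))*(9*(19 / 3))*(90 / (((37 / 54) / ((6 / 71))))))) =-6862882507 / 916213731840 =-0.01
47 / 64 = 0.73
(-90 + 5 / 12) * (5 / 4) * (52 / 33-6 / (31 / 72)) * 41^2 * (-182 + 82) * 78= -18564533243750 / 1023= -18147148820.87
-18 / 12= -1.50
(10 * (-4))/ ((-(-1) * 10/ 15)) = -60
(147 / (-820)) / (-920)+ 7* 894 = 4721035347 / 754400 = 6258.00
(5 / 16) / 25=1 / 80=0.01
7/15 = 0.47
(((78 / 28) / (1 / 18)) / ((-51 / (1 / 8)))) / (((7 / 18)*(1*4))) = -1053 / 13328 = -0.08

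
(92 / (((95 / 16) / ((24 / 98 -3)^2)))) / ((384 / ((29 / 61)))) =810405 / 5565518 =0.15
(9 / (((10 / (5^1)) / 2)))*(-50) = -450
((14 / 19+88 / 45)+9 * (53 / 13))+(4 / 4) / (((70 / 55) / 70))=1049086 / 11115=94.38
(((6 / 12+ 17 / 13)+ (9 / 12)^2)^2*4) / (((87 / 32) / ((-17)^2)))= 2422109 / 1014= 2388.67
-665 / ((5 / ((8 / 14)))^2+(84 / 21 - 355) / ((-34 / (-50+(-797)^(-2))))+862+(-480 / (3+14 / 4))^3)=252427838812240 / 152701563562577027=0.00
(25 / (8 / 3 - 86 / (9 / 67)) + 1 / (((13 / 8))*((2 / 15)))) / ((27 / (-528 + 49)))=-54503015 / 671346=-81.18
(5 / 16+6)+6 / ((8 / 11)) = 14.56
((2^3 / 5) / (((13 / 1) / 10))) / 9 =16 / 117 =0.14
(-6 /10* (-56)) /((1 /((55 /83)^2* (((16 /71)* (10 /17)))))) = 16262400 /8315023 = 1.96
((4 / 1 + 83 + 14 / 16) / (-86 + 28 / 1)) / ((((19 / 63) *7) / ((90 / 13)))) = -4.97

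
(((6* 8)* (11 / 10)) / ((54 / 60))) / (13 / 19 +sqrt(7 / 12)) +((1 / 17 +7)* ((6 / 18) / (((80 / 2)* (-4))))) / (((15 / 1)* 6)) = -1064195059 / 3053880 +127072* sqrt(21) / 1497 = 40.52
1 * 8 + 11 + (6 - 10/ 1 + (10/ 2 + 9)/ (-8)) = 13.25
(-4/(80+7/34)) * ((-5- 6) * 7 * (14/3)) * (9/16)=9163/909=10.08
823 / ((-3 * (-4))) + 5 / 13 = 10759 / 156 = 68.97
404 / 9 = 44.89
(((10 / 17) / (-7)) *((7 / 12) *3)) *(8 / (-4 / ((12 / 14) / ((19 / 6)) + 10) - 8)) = 0.14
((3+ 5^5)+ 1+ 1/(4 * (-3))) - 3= 37511/12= 3125.92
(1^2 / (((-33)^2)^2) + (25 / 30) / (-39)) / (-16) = 658819 / 493343136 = 0.00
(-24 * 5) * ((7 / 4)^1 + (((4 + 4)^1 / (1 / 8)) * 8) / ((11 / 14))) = -862470 / 11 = -78406.36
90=90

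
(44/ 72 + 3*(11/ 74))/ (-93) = -352/ 30969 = -0.01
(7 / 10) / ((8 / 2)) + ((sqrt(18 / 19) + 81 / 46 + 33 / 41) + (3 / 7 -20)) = -4443973 / 264040 + 3 * sqrt(38) / 19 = -15.86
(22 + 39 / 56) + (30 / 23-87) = -81143 / 1288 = -63.00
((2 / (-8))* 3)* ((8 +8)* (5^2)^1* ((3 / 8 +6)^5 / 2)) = -25876893825 / 16384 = -1579400.26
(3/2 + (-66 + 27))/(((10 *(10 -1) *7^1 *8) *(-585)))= 1/78624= 0.00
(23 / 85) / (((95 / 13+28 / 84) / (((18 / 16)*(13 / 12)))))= 34983 / 810560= 0.04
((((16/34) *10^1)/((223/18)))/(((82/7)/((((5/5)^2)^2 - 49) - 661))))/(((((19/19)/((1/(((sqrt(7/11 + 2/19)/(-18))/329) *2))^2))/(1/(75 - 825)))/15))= 654786734767704/120459025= 5435763.20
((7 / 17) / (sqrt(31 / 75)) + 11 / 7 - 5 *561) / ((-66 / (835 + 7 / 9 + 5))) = 35704.88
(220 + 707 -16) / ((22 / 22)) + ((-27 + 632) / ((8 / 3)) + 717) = 14839 / 8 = 1854.88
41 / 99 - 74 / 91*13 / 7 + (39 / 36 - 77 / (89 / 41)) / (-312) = -0.99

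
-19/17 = -1.12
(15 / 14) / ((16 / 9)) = 135 / 224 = 0.60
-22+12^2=122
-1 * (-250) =250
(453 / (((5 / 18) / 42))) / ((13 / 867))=296919756 / 65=4567996.25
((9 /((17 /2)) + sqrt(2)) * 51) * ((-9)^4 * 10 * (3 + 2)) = 17714700 + 16730550 * sqrt(2) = 41375270.72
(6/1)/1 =6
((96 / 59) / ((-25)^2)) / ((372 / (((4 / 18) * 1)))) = 16 / 10288125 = 0.00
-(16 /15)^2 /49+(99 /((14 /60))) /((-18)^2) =1.29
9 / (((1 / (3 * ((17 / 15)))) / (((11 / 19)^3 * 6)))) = 1221858 / 34295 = 35.63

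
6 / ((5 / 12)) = 72 / 5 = 14.40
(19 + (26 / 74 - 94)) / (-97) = 2762 / 3589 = 0.77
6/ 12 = 1/ 2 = 0.50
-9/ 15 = -3/ 5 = -0.60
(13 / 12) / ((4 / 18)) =39 / 8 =4.88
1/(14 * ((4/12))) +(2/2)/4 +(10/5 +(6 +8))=461/28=16.46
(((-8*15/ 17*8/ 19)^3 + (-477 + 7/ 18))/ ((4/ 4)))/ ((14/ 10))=-359.19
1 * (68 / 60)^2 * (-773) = -223397 / 225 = -992.88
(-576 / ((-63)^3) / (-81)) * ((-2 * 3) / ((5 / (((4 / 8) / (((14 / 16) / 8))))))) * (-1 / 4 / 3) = -1024 / 78764805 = -0.00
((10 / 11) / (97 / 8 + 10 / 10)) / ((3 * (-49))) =-16 / 33957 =-0.00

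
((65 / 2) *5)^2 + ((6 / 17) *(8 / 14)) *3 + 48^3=65211455 / 476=136998.86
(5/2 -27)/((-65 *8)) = 49/1040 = 0.05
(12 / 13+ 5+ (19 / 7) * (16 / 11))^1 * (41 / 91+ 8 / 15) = 13270183 / 1366365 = 9.71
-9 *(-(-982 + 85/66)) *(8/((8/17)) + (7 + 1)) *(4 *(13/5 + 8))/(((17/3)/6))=-1852486740/187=-9906346.20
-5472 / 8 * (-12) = 8208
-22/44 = -1/2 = -0.50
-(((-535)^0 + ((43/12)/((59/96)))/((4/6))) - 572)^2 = -1100447929/3481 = -316129.83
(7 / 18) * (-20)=-70 / 9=-7.78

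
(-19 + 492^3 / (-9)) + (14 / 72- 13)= -476383097 / 36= -13232863.81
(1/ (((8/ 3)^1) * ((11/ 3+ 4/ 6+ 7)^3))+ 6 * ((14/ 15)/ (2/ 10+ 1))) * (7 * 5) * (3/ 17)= 154080185/ 5345344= 28.83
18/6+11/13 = 50/13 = 3.85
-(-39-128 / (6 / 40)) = 2677 / 3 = 892.33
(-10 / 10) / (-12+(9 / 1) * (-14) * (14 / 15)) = 5 / 648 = 0.01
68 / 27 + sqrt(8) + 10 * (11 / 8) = 2 * sqrt(2) + 1757 / 108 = 19.10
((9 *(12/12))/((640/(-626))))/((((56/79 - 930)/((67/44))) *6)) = 4970127/2067338240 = 0.00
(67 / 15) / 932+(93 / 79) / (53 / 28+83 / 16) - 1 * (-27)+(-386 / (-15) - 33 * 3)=-40370767747 / 875805060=-46.10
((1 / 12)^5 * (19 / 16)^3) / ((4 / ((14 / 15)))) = 48013 / 30576476160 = 0.00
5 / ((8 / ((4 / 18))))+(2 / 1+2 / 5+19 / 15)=137 / 36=3.81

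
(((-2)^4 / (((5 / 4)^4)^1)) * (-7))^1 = -45.88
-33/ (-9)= 11/ 3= 3.67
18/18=1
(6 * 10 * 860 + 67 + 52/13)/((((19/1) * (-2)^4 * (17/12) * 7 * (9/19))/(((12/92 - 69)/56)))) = -1705143/38318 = -44.50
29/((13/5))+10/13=155/13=11.92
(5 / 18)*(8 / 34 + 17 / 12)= 1685 / 3672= 0.46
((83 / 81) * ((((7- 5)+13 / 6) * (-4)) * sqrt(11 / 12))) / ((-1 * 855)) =415 * sqrt(33) / 124659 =0.02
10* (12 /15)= 8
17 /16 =1.06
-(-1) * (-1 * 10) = -10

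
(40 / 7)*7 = 40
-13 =-13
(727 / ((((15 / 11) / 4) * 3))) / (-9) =-31988 / 405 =-78.98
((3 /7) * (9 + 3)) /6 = 6 /7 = 0.86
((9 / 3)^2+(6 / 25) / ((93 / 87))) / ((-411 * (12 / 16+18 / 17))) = -0.01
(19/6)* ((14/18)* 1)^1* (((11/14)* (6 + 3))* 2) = 209/6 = 34.83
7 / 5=1.40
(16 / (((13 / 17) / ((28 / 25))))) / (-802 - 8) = -3808 / 131625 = -0.03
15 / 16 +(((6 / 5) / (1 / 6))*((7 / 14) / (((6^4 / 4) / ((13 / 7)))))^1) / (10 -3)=33179 / 35280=0.94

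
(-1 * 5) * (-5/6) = 25/6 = 4.17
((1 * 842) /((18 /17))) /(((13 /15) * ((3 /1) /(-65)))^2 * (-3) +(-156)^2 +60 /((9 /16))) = 4473125 /137489973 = 0.03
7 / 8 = 0.88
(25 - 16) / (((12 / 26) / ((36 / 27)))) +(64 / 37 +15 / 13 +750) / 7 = 449679 / 3367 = 133.55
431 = 431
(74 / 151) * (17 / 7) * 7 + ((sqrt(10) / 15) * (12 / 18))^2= 510698 / 61155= 8.35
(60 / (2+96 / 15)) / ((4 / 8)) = 100 / 7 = 14.29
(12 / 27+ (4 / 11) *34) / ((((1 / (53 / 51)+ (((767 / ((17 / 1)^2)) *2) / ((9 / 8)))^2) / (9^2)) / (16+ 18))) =139122461809224 / 91596234433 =1518.87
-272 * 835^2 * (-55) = 10430486000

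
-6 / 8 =-3 / 4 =-0.75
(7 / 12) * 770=2695 / 6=449.17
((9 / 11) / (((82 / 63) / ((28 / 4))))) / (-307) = -3969 / 276914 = -0.01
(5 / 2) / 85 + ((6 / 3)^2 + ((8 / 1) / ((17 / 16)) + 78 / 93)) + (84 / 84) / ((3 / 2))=41309 / 3162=13.06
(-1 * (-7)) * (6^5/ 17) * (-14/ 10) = -381024/ 85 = -4482.64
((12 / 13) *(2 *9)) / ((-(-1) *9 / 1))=24 / 13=1.85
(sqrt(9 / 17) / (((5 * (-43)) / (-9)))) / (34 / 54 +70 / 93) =22599 * sqrt(17) / 4228835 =0.02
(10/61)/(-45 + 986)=0.00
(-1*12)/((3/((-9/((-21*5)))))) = -12/35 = -0.34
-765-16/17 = -13021/17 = -765.94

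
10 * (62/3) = 620/3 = 206.67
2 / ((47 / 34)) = 68 / 47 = 1.45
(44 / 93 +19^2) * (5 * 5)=9036.83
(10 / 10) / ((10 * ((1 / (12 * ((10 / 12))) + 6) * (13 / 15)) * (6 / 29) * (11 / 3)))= 435 / 17446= 0.02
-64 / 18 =-32 / 9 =-3.56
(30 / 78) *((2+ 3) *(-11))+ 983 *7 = 89178 / 13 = 6859.85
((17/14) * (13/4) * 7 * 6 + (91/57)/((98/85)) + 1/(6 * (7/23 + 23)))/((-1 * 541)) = -71491255/231400848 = -0.31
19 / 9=2.11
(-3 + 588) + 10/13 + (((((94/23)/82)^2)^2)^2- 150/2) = 4152040884261841965618129533/8128995707138542386384013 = 510.77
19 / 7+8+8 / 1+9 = 194 / 7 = 27.71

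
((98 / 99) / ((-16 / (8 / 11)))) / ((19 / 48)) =-784 / 6897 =-0.11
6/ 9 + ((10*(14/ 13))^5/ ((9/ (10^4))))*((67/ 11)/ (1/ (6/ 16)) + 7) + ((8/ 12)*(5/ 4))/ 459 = 16807134463519054543/ 11247950142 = 1494239772.70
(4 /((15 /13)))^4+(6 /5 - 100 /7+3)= 47607187 /354375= 134.34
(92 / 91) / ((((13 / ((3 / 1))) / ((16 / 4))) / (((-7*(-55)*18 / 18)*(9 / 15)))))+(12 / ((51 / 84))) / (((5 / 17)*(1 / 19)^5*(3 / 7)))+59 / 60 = 3936880753139 / 10140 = 388252539.76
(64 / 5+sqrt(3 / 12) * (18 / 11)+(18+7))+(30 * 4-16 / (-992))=158.63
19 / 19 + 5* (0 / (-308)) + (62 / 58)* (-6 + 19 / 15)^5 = -55909088006 / 22021875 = -2538.80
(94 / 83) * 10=940 / 83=11.33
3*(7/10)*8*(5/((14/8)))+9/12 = 195/4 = 48.75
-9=-9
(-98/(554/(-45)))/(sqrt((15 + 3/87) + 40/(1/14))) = 2205*sqrt(120901)/2309626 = 0.33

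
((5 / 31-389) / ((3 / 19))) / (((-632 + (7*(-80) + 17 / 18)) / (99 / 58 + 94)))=3813969978 / 19273661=197.89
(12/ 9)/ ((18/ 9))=2/ 3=0.67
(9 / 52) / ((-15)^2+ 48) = 3 / 4732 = 0.00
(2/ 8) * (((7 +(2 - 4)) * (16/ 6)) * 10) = 100/ 3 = 33.33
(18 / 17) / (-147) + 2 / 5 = 1636 / 4165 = 0.39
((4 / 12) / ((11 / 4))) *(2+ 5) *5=140 / 33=4.24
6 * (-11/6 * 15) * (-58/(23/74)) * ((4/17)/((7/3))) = 8498160/2737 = 3104.92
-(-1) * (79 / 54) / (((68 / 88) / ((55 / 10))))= 9559 / 918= 10.41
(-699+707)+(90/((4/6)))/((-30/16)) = -64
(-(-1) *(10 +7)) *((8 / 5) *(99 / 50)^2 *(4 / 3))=444312 / 3125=142.18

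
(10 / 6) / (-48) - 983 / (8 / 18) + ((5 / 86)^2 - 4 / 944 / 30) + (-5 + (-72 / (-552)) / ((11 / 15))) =-44048383796837 / 19872016560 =-2216.60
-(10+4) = -14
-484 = -484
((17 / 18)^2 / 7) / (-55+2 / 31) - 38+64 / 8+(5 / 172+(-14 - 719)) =-31679292517 / 41520843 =-762.97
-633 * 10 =-6330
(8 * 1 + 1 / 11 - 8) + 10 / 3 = 113 / 33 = 3.42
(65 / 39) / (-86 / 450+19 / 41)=15375 / 2512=6.12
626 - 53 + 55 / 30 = 3449 / 6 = 574.83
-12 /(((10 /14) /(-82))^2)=-3953712 /25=-158148.48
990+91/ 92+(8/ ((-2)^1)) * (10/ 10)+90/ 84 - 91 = 897.06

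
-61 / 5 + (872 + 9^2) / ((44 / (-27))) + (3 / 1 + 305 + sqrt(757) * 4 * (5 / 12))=-63579 / 220 + 5 * sqrt(757) / 3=-243.14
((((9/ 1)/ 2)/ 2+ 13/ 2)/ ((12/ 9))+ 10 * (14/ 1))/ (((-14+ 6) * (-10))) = 469/ 256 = 1.83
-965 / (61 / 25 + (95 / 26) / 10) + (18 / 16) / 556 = -5579983177 / 16221856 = -343.98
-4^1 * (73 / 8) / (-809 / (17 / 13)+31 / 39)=48399 / 819272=0.06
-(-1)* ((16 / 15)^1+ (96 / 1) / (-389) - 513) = -2988571 / 5835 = -512.18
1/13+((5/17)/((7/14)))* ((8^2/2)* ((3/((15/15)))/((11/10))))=124987/2431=51.41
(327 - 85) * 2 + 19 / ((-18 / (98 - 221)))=3683 / 6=613.83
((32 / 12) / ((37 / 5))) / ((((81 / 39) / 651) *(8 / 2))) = 28210 / 999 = 28.24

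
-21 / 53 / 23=-21 / 1219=-0.02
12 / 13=0.92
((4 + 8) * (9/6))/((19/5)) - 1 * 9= -81/19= -4.26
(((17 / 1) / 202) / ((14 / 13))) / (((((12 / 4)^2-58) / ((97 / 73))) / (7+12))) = -407303 / 10115756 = -0.04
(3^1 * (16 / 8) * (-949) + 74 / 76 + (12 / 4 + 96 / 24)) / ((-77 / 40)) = 617340 / 209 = 2953.78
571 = 571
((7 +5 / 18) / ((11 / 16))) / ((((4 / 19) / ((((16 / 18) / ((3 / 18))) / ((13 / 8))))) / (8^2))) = 10561.97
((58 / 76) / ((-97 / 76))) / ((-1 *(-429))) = -58 / 41613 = -0.00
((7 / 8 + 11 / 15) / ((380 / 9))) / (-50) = -579 / 760000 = -0.00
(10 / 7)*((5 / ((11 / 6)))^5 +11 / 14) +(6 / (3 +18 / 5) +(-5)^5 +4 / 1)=-22912336484 / 7891499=-2903.42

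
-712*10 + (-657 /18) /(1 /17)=-7740.50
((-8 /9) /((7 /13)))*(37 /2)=-30.54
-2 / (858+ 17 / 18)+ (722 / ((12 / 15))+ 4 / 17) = 474543249 / 525674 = 902.73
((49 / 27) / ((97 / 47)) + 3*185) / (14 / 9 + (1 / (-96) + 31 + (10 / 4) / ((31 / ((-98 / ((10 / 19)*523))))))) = 755317235968 / 44182642035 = 17.10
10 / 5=2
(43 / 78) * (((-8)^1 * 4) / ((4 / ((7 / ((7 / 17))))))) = -2924 / 39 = -74.97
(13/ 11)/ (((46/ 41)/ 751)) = 400283/ 506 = 791.07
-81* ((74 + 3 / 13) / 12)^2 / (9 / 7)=-6518575 / 2704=-2410.72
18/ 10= 9/ 5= 1.80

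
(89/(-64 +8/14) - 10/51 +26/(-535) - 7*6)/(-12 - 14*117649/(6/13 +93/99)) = 105930933593/2853406683307080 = 0.00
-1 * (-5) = 5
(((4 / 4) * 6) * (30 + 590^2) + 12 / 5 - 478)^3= 1138390921333404568648 / 125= 9107127370667236549.18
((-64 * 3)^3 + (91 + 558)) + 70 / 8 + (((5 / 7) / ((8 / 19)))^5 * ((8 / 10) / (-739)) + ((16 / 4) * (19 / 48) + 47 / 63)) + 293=-6480556395719084075 / 915729260544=-7076934.94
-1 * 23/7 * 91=-299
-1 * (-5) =5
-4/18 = -2/9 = -0.22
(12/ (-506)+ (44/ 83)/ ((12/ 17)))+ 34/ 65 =5120003/ 4094805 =1.25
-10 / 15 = -2 / 3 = -0.67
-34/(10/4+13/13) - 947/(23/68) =-452336/161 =-2809.54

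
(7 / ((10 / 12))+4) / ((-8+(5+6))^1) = 62 / 15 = 4.13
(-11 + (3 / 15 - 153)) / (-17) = 819 / 85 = 9.64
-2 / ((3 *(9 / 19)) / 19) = -722 / 27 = -26.74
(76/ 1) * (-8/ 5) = -608/ 5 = -121.60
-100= -100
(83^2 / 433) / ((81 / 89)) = 613121 / 35073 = 17.48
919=919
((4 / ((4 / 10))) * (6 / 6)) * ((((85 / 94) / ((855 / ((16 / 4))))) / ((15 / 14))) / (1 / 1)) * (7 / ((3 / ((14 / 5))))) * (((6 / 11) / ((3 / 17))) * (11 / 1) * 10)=87.71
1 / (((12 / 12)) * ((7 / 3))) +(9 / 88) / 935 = 246903 / 575960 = 0.43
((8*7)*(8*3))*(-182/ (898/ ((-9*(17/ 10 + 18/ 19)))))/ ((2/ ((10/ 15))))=92278368/ 42655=2163.37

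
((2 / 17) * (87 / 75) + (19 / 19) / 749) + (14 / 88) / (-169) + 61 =144714913437 / 2367064700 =61.14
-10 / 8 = -5 / 4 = -1.25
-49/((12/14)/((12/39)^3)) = -1.67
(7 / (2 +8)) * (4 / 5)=14 / 25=0.56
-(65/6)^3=-274625/216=-1271.41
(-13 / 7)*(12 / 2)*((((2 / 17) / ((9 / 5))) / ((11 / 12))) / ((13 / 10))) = -800 / 1309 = -0.61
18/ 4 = 9/ 2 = 4.50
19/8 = 2.38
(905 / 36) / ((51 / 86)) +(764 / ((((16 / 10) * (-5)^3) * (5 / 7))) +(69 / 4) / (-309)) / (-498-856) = 1356918670823 / 32006529000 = 42.40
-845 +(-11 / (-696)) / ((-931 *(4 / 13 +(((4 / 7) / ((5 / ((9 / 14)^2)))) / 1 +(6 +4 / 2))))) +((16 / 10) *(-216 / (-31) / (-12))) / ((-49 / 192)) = -15740634705110279 / 18708567184440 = -841.36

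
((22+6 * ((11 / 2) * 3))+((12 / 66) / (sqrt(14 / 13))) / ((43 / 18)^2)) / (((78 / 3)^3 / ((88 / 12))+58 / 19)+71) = 684 * sqrt(182) / 742630511+25289 / 516393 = 0.05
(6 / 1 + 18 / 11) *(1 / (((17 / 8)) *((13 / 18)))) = 12096 / 2431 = 4.98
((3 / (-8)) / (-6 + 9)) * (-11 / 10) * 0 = 0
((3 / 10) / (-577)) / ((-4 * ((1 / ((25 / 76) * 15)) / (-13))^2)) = 14259375 / 26662016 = 0.53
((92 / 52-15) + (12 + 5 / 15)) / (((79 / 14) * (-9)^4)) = -490 / 20214441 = -0.00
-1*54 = -54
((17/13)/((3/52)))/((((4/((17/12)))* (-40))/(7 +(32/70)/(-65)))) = -1532567/1092000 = -1.40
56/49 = 8/7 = 1.14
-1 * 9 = -9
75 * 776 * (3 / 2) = 87300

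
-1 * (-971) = 971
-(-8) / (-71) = -8 / 71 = -0.11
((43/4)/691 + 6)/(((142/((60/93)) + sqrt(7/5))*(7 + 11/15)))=2744702025/776593169432-1247025*sqrt(35)/388296584716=0.00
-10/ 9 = -1.11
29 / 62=0.47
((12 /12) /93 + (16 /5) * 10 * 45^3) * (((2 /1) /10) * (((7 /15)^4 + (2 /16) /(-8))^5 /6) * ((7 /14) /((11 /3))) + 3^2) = 191717038228336723222155061444394736920751199 /7305175945672704000000000000000000000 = 26244000.10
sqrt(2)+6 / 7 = 2.27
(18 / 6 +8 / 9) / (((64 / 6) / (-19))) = -665 / 96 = -6.93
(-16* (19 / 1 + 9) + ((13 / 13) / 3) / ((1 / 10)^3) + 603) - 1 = 1462 / 3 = 487.33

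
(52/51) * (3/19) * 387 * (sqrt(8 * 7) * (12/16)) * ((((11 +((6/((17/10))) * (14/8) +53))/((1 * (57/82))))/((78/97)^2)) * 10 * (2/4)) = 98947819655 * sqrt(14)/1356277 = 272974.36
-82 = -82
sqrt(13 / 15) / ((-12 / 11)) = -11 * sqrt(195) / 180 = -0.85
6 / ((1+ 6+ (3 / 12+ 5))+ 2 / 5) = 120 / 253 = 0.47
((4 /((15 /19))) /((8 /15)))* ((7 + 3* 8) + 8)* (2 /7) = 741 /7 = 105.86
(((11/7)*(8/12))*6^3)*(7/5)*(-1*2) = -3168/5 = -633.60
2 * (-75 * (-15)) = 2250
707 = 707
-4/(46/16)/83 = -32/1909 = -0.02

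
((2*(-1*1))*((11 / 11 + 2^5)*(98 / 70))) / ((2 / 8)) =-1848 / 5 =-369.60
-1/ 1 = -1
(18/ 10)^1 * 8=72/ 5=14.40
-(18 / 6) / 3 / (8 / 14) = -7 / 4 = -1.75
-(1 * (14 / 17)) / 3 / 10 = -7 / 255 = -0.03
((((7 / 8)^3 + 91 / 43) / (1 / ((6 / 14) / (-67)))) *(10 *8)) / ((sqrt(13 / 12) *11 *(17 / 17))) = -131445 *sqrt(39) / 6591728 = -0.12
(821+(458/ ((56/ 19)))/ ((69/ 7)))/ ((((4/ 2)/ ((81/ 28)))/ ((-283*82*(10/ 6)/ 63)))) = -13398390205/ 18032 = -743034.06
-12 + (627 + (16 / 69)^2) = 2928271 / 4761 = 615.05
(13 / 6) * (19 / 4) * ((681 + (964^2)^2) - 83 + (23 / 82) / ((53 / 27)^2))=49132705666440563453 / 5528112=8887791286869.83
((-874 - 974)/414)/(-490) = 22/2415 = 0.01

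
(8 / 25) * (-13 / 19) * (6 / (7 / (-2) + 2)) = 416 / 475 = 0.88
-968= -968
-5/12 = -0.42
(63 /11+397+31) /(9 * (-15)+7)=-4771 /1408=-3.39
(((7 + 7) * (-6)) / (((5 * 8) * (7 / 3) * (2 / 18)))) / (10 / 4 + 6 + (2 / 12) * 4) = -243 / 275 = -0.88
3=3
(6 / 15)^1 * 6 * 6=72 / 5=14.40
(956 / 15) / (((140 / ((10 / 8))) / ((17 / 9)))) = 4063 / 3780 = 1.07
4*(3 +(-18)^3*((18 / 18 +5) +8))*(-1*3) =979740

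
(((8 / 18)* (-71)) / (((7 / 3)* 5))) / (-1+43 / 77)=1562 / 255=6.13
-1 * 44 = -44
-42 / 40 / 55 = -21 / 1100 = -0.02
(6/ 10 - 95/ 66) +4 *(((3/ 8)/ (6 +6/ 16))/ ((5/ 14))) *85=18203/ 330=55.16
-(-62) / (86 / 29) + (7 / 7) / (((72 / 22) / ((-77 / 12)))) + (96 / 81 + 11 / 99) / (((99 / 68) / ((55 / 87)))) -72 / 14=14.37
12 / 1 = 12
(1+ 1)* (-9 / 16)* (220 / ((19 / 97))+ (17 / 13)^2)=-1265.48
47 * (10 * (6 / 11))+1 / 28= 78971 / 308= 256.40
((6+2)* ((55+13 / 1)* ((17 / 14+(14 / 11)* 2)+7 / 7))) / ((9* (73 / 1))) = 3.94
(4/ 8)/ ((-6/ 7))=-7/ 12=-0.58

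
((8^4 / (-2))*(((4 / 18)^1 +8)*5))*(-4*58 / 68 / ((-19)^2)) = 43950080 / 55233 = 795.72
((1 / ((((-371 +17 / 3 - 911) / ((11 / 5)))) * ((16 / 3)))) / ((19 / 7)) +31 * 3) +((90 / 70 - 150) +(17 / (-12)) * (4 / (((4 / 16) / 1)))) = -1368552319 / 17460240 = -78.38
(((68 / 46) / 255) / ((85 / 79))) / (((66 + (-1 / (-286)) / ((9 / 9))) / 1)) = 0.00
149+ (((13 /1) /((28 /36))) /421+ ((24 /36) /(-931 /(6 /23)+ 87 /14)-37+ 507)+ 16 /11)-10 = 1480617723642 /2425277855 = 610.49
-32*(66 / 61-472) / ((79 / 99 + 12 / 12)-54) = -5687748 / 19703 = -288.67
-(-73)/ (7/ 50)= 3650/ 7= 521.43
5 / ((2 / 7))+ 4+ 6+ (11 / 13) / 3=2167 / 78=27.78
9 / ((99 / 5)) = 0.45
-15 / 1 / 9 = -5 / 3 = -1.67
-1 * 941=-941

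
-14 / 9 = -1.56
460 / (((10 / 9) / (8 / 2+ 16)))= 8280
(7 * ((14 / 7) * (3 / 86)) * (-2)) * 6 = -252 / 43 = -5.86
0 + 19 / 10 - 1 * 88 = -861 / 10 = -86.10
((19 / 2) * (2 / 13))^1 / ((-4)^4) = 19 / 3328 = 0.01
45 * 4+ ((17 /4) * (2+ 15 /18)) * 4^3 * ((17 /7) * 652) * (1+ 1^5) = 51256196 /21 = 2440771.24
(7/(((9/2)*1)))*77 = 119.78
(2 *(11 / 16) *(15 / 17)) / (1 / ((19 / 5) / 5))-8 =-4813 / 680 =-7.08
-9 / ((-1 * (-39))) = -0.23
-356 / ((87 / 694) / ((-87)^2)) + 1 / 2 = -42989135 / 2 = -21494567.50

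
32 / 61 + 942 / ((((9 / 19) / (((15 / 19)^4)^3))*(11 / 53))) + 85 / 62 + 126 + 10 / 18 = 30101250802991248020071 / 43616049756153361542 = 690.14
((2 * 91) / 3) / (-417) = -182 / 1251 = -0.15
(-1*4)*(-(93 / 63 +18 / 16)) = 437 / 42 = 10.40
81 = 81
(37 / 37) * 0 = 0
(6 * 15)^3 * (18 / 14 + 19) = 103518000 / 7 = 14788285.71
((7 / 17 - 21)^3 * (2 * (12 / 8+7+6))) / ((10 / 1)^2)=-12433750 / 4913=-2530.79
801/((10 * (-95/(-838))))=335619/475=706.57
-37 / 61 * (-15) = 555 / 61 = 9.10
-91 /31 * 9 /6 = -273 /62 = -4.40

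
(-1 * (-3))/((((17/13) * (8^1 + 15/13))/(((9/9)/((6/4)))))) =338/2023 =0.17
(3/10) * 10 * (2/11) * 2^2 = 2.18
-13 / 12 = -1.08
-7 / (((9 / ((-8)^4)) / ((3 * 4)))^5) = -8264141345021879123968 / 243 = -34008812119431601333.20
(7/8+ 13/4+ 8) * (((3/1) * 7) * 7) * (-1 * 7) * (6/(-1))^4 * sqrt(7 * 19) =-16169706 * sqrt(133) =-186478146.58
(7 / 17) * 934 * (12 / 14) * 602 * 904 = 3049741632 / 17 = 179396566.59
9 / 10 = 0.90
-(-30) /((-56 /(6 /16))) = -45 /224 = -0.20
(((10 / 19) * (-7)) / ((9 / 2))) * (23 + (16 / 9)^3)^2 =-60937067660 / 90876411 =-670.55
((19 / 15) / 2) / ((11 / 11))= 19 / 30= 0.63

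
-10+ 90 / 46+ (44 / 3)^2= 42863 / 207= 207.07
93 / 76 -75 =-5607 / 76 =-73.78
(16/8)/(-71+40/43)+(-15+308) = 882723/3013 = 292.97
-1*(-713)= 713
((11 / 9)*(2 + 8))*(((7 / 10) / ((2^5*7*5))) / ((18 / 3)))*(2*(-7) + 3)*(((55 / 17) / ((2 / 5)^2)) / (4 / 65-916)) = 2162875 / 6995718144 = 0.00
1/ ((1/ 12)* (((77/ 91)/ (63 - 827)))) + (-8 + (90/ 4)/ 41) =-9779809/ 902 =-10842.36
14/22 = 7/11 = 0.64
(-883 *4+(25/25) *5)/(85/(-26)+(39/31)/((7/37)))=-19899334/19073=-1043.32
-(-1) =1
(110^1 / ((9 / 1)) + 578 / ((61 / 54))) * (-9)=-287618 / 61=-4715.05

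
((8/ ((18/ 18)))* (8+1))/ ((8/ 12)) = 108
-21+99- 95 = -17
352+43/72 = 352.60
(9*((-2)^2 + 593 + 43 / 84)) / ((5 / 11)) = 1656303 / 140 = 11830.74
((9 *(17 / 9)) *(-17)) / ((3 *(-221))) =17 / 39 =0.44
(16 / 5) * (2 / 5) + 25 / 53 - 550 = -726429 / 1325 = -548.25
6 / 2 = 3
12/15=4/5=0.80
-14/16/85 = -7/680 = -0.01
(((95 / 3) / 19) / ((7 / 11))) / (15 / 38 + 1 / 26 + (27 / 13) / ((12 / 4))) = 13585 / 5838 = 2.33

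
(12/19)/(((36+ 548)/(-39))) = -117/2774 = -0.04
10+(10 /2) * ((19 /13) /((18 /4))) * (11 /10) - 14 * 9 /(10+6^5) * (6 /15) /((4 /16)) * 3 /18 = 26832407 /2277405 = 11.78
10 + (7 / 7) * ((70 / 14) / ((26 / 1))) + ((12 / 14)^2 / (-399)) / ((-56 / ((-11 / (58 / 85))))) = 701127565 / 68793452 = 10.19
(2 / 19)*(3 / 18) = 1 / 57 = 0.02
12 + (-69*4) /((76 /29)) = -1773 /19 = -93.32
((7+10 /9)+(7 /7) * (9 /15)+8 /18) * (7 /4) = 721 /45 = 16.02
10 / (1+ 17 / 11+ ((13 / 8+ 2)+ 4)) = 176 / 179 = 0.98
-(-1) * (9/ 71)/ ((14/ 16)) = 72/ 497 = 0.14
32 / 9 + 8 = 104 / 9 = 11.56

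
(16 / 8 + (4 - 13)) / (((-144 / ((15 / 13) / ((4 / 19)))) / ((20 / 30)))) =665 / 3744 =0.18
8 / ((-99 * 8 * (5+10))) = -1 / 1485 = -0.00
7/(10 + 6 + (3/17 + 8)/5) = 0.40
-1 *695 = -695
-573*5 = -2865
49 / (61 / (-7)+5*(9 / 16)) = -5488 / 661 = -8.30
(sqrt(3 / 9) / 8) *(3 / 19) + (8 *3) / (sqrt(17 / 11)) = sqrt(3) / 152 + 24 *sqrt(187) / 17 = 19.32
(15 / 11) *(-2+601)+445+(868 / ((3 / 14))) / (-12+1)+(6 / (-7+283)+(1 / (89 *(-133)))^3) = 2249772779700781175 / 2517657880638054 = 893.60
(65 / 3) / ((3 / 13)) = 845 / 9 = 93.89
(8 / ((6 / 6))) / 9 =8 / 9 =0.89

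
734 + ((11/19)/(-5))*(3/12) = 733.97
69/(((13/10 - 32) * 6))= -115/307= -0.37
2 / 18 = 1 / 9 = 0.11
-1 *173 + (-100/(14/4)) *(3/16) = -2497/14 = -178.36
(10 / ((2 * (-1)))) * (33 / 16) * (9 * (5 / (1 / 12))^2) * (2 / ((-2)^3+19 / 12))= 729000 / 7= 104142.86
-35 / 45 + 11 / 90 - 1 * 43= -3929 / 90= -43.66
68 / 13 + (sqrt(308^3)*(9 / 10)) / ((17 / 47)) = 68 / 13 + 130284*sqrt(77) / 85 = 13455.08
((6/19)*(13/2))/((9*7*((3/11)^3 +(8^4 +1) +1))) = 17303/2176331535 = 0.00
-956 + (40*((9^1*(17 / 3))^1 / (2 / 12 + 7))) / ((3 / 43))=3124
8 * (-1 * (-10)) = 80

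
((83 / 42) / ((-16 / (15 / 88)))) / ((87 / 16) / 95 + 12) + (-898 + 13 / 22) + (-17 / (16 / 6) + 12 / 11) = -20381826011 / 22578864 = -902.69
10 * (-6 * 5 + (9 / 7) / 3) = -295.71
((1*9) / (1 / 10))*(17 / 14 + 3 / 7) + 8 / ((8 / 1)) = 1042 / 7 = 148.86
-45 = -45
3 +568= 571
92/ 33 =2.79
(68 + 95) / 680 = 163 / 680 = 0.24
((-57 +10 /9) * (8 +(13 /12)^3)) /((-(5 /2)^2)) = 8058563 /97200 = 82.91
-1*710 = -710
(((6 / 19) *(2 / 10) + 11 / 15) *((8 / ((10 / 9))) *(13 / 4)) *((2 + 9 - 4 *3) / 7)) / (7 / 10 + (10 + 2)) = -17706 / 84455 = -0.21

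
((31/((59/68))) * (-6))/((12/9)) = -9486/59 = -160.78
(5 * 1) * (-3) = -15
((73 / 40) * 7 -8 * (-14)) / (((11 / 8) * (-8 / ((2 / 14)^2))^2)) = 713 / 1207360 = 0.00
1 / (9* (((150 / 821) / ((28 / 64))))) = 5747 / 21600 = 0.27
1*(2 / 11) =2 / 11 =0.18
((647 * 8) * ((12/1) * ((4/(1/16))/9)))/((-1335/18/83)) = -219959296/445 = -494290.55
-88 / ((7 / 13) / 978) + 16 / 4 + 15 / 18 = -6712789 / 42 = -159828.31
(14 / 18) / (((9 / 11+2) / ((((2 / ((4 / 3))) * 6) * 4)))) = 308 / 31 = 9.94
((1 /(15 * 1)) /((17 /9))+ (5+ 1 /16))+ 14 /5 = 10741 /1360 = 7.90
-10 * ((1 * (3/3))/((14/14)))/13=-10/13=-0.77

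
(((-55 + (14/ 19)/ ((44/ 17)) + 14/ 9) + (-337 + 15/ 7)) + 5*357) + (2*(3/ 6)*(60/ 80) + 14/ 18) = 24552257/ 17556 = 1398.51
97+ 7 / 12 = 1171 / 12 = 97.58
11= 11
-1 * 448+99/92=-41117/92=-446.92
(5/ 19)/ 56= 5/ 1064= 0.00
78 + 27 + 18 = 123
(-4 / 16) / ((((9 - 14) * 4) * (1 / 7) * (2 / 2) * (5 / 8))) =7 / 50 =0.14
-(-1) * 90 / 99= 10 / 11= 0.91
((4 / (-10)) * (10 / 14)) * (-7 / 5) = 2 / 5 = 0.40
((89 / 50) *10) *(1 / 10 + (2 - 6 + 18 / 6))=-801 / 50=-16.02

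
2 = 2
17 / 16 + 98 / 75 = 2.37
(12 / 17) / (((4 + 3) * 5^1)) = 12 / 595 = 0.02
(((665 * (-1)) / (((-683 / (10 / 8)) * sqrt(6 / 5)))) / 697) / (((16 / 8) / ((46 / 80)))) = 15295 * sqrt(30) / 182803584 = 0.00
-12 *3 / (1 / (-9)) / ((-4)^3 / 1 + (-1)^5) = -324 / 65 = -4.98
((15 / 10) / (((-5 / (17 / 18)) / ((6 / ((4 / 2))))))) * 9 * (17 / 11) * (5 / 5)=-2601 / 220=-11.82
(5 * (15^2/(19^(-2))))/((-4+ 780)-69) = 406125/707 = 574.43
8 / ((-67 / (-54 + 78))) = -192 / 67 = -2.87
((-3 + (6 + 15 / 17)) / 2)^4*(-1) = -1185921 / 83521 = -14.20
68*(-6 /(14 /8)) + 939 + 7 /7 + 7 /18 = 89113 /126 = 707.25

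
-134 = -134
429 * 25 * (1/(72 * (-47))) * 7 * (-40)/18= 125125/2538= 49.30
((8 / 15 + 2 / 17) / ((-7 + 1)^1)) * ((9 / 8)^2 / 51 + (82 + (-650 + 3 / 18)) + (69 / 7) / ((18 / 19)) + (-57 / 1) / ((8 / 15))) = 419909201 / 5826240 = 72.07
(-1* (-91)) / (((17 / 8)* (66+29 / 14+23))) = 10192 / 21675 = 0.47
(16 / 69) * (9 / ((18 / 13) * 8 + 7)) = 624 / 5405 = 0.12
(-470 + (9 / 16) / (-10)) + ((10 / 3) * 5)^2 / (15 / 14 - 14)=-128115461 / 260640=-491.54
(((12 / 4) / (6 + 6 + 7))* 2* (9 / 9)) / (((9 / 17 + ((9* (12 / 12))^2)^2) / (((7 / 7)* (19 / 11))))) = 17 / 204501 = 0.00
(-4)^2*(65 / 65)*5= 80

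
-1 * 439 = -439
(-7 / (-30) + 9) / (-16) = -277 / 480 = -0.58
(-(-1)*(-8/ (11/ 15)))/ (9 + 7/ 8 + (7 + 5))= -192/ 385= -0.50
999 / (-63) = -111 / 7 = -15.86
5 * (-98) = -490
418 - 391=27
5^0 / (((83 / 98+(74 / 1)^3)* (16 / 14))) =343 / 158848140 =0.00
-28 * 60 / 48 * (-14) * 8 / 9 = 3920 / 9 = 435.56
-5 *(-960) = 4800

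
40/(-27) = -40/27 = -1.48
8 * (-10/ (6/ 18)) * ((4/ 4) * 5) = -1200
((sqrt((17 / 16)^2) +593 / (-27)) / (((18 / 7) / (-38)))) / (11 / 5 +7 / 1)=6004285 / 178848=33.57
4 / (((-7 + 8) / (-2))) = -8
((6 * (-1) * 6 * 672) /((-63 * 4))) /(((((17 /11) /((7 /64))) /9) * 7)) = 297 /34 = 8.74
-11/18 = -0.61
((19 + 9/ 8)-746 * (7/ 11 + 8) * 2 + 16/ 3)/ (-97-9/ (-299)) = 1015116661/ 7654416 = 132.62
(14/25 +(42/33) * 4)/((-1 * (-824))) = 777/113300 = 0.01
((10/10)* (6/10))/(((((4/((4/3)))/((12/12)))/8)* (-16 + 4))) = -2/15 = -0.13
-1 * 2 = -2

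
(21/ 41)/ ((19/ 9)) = 189/ 779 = 0.24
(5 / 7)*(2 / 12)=5 / 42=0.12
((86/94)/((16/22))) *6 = 7.55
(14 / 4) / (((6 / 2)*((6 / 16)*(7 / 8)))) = 32 / 9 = 3.56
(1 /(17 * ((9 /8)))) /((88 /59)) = 59 /1683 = 0.04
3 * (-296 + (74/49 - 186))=-1441.47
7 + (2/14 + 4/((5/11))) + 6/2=663/35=18.94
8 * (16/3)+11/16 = 2081/48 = 43.35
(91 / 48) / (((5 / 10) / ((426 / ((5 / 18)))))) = 58149 / 10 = 5814.90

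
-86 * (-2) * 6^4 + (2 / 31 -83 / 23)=222908.46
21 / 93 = 7 / 31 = 0.23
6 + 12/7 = 54/7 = 7.71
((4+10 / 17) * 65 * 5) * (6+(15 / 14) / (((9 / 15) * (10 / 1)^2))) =4271475 / 476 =8973.69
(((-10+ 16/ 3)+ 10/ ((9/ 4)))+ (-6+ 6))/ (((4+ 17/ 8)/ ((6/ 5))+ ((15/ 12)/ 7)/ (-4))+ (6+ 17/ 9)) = -56/ 3263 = -0.02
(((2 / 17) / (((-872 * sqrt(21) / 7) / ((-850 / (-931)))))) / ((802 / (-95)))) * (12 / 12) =125 * sqrt(21) / 25700892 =0.00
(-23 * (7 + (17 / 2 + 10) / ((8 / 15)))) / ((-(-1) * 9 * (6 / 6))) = -15341 / 144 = -106.53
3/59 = 0.05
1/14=0.07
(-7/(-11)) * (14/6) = 49/33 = 1.48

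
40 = 40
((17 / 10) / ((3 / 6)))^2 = 289 / 25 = 11.56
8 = 8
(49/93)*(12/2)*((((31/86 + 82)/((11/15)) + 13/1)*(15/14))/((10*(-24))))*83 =-68873483/469216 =-146.78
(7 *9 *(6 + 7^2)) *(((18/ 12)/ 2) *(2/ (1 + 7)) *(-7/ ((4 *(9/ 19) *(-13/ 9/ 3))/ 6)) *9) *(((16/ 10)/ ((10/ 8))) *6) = 134382402/ 65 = 2067421.57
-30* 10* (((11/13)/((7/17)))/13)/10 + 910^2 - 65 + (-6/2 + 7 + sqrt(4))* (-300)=977430395/1183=826230.26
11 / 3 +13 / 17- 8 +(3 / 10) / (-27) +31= 41953 / 1530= 27.42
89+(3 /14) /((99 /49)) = 5881 /66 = 89.11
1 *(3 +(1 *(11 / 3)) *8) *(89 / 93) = 8633 / 279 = 30.94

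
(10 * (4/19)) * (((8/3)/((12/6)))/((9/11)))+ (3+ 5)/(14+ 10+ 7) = 58664/15903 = 3.69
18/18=1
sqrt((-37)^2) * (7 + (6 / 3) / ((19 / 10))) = 5661 / 19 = 297.95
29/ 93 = 0.31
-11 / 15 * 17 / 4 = -187 / 60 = -3.12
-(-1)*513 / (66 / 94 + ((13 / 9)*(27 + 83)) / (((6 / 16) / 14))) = 650997 / 7528411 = 0.09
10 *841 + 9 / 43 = 361639 / 43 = 8410.21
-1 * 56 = -56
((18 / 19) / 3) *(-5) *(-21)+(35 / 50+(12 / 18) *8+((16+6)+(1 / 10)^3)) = 3487957 / 57000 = 61.19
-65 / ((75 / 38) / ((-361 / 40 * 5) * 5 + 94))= 86697 / 20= 4334.85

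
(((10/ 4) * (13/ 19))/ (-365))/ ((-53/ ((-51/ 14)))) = -0.00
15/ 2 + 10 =35/ 2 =17.50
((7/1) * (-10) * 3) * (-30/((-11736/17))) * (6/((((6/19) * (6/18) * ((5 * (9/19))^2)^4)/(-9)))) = 38399836035701/8121082781250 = 4.73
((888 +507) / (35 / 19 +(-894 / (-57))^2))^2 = 31.68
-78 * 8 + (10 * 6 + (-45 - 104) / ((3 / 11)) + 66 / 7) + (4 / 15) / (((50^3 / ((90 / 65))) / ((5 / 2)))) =-9392093687 / 8531250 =-1100.90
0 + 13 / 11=13 / 11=1.18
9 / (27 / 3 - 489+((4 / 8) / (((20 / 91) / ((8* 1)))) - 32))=-15 / 823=-0.02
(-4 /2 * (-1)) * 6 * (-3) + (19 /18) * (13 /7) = -34.04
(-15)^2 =225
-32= -32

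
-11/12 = -0.92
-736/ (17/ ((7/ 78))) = -2576/ 663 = -3.89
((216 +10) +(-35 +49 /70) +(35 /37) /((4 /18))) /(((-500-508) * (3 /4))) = -1007 /3885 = -0.26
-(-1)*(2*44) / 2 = 44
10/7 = 1.43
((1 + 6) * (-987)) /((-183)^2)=-2303 /11163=-0.21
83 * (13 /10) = 107.90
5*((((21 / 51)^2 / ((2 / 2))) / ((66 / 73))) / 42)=2555 / 114444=0.02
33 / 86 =0.38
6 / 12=1 / 2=0.50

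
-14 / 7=-2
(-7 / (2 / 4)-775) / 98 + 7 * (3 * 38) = 789.95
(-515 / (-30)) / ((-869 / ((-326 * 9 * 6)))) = 302202 / 869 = 347.76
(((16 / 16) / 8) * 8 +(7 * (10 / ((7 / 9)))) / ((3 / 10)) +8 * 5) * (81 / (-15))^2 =248589 / 25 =9943.56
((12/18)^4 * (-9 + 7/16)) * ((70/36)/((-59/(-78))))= -62335/14337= -4.35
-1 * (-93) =93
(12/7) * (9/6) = 18/7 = 2.57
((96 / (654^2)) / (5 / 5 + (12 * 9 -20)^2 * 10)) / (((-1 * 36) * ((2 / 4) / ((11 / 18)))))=-0.00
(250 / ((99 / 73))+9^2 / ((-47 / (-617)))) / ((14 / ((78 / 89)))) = 78.11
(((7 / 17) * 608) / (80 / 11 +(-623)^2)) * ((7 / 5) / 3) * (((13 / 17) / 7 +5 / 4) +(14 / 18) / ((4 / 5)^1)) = 116899552 / 166574503485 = 0.00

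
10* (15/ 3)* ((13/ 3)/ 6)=325/ 9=36.11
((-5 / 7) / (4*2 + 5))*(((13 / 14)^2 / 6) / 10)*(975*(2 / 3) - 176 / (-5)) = -7423 / 13720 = -0.54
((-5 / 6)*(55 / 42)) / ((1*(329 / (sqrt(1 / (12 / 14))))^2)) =-275 / 23380056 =-0.00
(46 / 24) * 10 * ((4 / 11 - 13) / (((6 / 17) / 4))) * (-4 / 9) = 1219.96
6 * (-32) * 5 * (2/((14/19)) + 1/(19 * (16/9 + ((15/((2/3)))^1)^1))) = -2607.80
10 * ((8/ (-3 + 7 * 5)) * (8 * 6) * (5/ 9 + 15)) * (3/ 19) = 294.74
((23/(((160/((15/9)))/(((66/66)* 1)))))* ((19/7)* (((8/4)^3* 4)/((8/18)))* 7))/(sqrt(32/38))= 1311* sqrt(19)/16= 357.16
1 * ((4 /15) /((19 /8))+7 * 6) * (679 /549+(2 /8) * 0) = 8149358 /156465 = 52.08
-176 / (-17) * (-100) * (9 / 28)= -39600 / 119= -332.77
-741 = -741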